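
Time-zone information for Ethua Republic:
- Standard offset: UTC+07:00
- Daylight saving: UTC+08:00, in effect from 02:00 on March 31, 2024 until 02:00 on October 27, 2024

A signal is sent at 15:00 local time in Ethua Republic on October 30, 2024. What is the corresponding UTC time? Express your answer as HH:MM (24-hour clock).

October 30, 2024 does not fall between 31 March and 27 October, so daylight saving is not in effect and Ethua Republic is at UTC+07:00.
15:00 local − 7h = 08:00 UTC.

08:00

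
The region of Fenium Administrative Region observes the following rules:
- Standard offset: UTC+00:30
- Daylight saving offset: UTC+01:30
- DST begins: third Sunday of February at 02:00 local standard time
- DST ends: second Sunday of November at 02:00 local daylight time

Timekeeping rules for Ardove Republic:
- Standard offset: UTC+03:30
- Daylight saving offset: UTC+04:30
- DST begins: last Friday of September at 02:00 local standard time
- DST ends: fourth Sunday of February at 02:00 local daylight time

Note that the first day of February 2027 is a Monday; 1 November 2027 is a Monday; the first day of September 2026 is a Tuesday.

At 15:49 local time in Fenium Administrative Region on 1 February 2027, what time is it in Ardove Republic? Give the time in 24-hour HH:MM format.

19:49

1 February 2027 is a Monday, so the first Sunday is February 7 and the third is February 21.
1 November 2027 is a Monday, so the first Sunday is November 7 and the second is November 14.
1 February 2027 does not fall between 21 February and 14 November, so daylight saving is not in effect and Fenium Administrative Region is at UTC+00:30.
15:49 Fenium Administrative Region − 0h30m = 15:19 UTC.
1 September 2026 is a Tuesday, so Fridays fall on 4, 11, 18, 25; the last is September 25.
1 February 2027 is a Monday, so the first Sunday is February 7 and the fourth is February 28.
At the standard offset (UTC+03:30), 15:19 UTC + 3h30m = 18:49 Ardove Republic standard time.
Daylight saving runs 25 September 2026 – 28 February 2027; the standard-time date in Ardove Republic, 1 February 2027, is inside that window, so Ardove Republic is at UTC+04:30.
15:19 UTC + 4h30m = 19:49 Ardove Republic.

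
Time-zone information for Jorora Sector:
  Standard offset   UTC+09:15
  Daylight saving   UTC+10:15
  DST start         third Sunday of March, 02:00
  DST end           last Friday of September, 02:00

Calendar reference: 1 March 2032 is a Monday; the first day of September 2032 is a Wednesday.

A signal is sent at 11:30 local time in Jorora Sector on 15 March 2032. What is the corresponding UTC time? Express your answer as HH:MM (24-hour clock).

1 March 2032 is a Monday, so the first Sunday is March 7 and the third is March 21.
1 September 2032 is a Wednesday, so Fridays fall on 3, 10, 17, 24; the last is September 24.
Daylight saving runs 21 March – 24 September; 15 March 2032 is outside that window, so Jorora Sector is on standard time at UTC+09:15.
11:30 local − 9h15m = 02:15 UTC.

02:15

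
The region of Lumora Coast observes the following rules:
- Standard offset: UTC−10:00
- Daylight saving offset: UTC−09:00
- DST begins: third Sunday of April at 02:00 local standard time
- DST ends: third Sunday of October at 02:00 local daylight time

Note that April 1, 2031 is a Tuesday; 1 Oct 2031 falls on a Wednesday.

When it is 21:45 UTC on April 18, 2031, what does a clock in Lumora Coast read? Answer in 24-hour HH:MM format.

1 April 2031 is a Tuesday, so the first Sunday is April 6 and the third is April 20.
1 October 2031 is a Wednesday, so the first Sunday is October 5 and the third is October 19.
At the standard offset (UTC−10:00), 21:45 UTC − 10h = 11:45 Lumora Coast standard time.
The standard-time date in Lumora Coast, April 18, 2031, does not fall between 20 April and 19 October, so daylight saving is not in effect and Lumora Coast is at UTC−10:00.
21:45 UTC − 10h = 11:45 local.

11:45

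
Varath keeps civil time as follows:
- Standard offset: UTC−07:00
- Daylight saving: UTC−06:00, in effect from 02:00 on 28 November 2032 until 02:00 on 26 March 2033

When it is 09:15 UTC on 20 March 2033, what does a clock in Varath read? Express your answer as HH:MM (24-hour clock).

03:15

At the standard offset (UTC−07:00), 09:15 UTC − 7h = 02:15 Varath standard time.
The standard-time date in Varath, 20 March 2033, falls between 28 November 2032 and 26 March 2033, so daylight saving is in effect and Varath is at UTC−06:00.
09:15 UTC − 6h = 03:15 local.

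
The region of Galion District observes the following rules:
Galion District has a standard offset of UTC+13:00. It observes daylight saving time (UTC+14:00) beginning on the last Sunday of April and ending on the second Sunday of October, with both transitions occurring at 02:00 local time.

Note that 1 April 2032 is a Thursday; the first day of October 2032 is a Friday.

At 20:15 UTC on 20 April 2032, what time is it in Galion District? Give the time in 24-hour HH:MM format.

1 April 2032 is a Thursday, so Sundays fall on 4, 11, 18, 25; the last is April 25.
1 October 2032 is a Friday, so the first Sunday is October 3 and the second is October 10.
At the standard offset (UTC+13:00), 20:15 UTC + 13h = 09:15 Galion District standard time (rolling into the next day, 21 April 2032).
The standard-time date in Galion District, 21 April 2032, does not fall between 25 April and 10 October, so daylight saving is not in effect and Galion District is at UTC+13:00.
20:15 UTC + 13h = 09:15 local (rolling into the next day, 21 April 2032).

09:15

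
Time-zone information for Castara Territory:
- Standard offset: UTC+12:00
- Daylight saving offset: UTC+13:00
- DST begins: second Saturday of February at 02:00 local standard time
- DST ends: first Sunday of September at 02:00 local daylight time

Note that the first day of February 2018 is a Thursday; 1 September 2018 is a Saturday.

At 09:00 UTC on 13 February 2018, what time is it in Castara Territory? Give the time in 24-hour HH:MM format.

1 February 2018 is a Thursday, so the first Saturday is February 3 and the second is February 10.
1 September 2018 is a Saturday, so the first Sunday is September 2.
At the standard offset (UTC+12:00), 09:00 UTC + 12h = 21:00 Castara Territory standard time.
The standard-time date in Castara Territory, 13 February 2018, lies within the daylight-saving period (10 February – 2 September), so Castara Territory is on daylight time, UTC+13:00.
09:00 UTC + 13h = 22:00 local.

22:00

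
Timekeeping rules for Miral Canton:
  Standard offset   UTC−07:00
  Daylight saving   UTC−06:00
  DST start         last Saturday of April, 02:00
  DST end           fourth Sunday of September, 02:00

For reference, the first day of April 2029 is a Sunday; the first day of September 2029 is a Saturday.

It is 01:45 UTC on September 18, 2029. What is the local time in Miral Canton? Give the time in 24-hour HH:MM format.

1 April 2029 is a Sunday, so Saturdays fall on 7, 14, 21, 28; the last is April 28.
1 September 2029 is a Saturday, so the first Sunday is September 2 and the fourth is September 23.
At the standard offset (UTC−07:00), 01:45 UTC − 7h = 18:45 Miral Canton standard time (rolling into the previous day, 17 September 2029).
The standard-time date in Miral Canton, September 17, 2029, lies within the daylight-saving period (28 April – 23 September), so Miral Canton is on daylight time, UTC−06:00.
01:45 UTC − 6h = 19:45 local (rolling into the previous day, 17 September 2029).

19:45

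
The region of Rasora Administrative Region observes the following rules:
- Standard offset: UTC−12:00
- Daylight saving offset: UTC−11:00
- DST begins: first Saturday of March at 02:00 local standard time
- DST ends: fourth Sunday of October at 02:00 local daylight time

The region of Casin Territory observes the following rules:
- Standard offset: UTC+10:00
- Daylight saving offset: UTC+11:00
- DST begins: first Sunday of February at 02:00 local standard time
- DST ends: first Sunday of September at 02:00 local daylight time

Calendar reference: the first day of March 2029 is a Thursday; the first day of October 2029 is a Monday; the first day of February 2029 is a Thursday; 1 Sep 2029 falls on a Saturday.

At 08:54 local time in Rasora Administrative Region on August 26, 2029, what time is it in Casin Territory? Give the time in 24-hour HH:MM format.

06:54

1 March 2029 is a Thursday, so the first Saturday is March 3.
1 October 2029 is a Monday, so the first Sunday is October 7 and the fourth is October 28.
August 26, 2029 falls between 3 March and 28 October, so daylight saving is in effect and Rasora Administrative Region is at UTC−11:00.
08:54 Rasora Administrative Region + 11h = 19:54 UTC.
1 February 2029 is a Thursday, so the first Sunday is February 4.
1 September 2029 is a Saturday, so the first Sunday is September 2.
At the standard offset (UTC+10:00), 19:54 UTC + 10h = 05:54 Casin Territory standard time (rolling into the next day, 27 August 2029).
The standard-time date in Casin Territory, August 27, 2029, falls between 4 February and 2 September, so daylight saving is in effect and Casin Territory is at UTC+11:00.
19:54 UTC + 11h = 06:54 Casin Territory (rolling into the next day, 27 August 2029).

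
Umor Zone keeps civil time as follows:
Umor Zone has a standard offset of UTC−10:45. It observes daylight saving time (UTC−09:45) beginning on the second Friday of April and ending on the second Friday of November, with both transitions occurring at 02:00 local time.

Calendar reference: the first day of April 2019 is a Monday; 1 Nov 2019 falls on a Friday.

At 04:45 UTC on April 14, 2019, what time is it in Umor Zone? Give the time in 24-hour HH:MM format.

19:00

1 April 2019 is a Monday, so the first Friday is April 5 and the second is April 12.
1 November 2019 is a Friday, so the first Friday is November 1 and the second is November 8.
At the standard offset (UTC−10:45), 04:45 UTC − 10h45m = 18:00 Umor Zone standard time (rolling into the previous day, 13 April 2019).
Daylight saving runs 12 April – 8 November; the standard-time date in Umor Zone, April 13, 2019, is inside that window, so Umor Zone is at UTC−09:45.
04:45 UTC − 9h45m = 19:00 local (rolling into the previous day, 13 April 2019).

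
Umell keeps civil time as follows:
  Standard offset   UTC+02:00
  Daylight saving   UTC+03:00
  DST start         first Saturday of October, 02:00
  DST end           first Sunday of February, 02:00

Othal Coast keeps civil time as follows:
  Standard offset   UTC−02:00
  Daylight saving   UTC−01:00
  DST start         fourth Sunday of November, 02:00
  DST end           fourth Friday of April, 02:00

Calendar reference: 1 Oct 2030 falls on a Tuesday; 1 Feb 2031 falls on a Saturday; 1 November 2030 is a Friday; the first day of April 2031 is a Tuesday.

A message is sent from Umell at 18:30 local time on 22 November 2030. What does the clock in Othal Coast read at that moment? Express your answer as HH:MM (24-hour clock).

13:30

1 October 2030 is a Tuesday, so the first Saturday is October 5.
1 February 2031 is a Saturday, so the first Sunday is February 2.
22 November 2030 lies within the daylight-saving period (5 October 2030 – 2 February 2031), so Umell is on daylight time, UTC+03:00.
18:30 Umell − 3h = 15:30 UTC.
1 November 2030 is a Friday, so the first Sunday is November 3 and the fourth is November 24.
1 April 2031 is a Tuesday, so the first Friday is April 4 and the fourth is April 25.
At the standard offset (UTC−02:00), 15:30 UTC − 2h = 13:30 Othal Coast standard time.
The standard-time date in Othal Coast, 22 November 2030, is outside the daylight-saving period (24 November 2030 – 25 April 2031), so Othal Coast is on standard time, UTC−02:00.
15:30 UTC − 2h = 13:30 Othal Coast.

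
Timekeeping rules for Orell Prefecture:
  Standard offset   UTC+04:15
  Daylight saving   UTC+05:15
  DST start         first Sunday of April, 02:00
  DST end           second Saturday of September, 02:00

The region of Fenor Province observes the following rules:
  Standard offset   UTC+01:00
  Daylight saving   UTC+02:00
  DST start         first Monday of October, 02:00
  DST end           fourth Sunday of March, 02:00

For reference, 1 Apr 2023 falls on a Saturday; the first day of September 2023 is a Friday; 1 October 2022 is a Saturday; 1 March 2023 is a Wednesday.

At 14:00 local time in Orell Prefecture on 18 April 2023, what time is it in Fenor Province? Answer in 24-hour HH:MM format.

1 April 2023 is a Saturday, so the first Sunday is April 2.
1 September 2023 is a Friday, so the first Saturday is September 2 and the second is September 9.
Daylight saving runs 2 April – 9 September; 18 April 2023 is inside that window, so Orell Prefecture is at UTC+05:15.
14:00 Orell Prefecture − 5h15m = 08:45 UTC.
1 October 2022 is a Saturday, so the first Monday is October 3.
1 March 2023 is a Wednesday, so the first Sunday is March 5 and the fourth is March 26.
At the standard offset (UTC+01:00), 08:45 UTC + 1h = 09:45 Fenor Province standard time.
The standard-time date in Fenor Province, 18 April 2023, is outside the daylight-saving period (3 October 2022 – 26 March 2023), so Fenor Province is on standard time, UTC+01:00.
08:45 UTC + 1h = 09:45 Fenor Province.

09:45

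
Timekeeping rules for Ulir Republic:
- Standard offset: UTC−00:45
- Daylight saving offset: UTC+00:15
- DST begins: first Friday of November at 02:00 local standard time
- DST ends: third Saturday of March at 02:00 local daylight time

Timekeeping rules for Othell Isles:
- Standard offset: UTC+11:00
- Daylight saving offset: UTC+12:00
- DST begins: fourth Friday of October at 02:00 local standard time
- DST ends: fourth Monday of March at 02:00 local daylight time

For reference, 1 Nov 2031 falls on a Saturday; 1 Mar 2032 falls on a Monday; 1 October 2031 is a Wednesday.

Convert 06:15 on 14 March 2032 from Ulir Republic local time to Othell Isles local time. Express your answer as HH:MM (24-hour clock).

1 November 2031 is a Saturday, so the first Friday is November 7.
1 March 2032 is a Monday, so the first Saturday is March 6 and the third is March 20.
14 March 2032 lies within the daylight-saving period (7 November 2031 – 20 March 2032), so Ulir Republic is on daylight time, UTC+00:15.
06:15 Ulir Republic − 0h15m = 06:00 UTC.
1 October 2031 is a Wednesday, so the first Friday is October 3 and the fourth is October 24.
1 March 2032 is a Monday, so the first Monday is March 1 and the fourth is March 22.
At the standard offset (UTC+11:00), 06:00 UTC + 11h = 17:00 Othell Isles standard time.
Daylight saving runs 24 October 2031 – 22 March 2032; the standard-time date in Othell Isles, 14 March 2032, is inside that window, so Othell Isles is at UTC+12:00.
06:00 UTC + 12h = 18:00 Othell Isles.

18:00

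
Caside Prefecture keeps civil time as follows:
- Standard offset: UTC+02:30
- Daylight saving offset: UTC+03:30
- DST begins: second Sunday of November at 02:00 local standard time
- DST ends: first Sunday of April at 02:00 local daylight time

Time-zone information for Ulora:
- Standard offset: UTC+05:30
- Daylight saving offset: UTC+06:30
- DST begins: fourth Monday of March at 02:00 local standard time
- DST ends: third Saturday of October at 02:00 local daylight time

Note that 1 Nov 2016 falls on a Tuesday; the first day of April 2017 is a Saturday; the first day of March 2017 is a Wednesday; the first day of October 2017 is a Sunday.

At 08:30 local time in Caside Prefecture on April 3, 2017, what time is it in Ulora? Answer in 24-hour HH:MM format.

12:30

1 November 2016 is a Tuesday, so the first Sunday is November 6 and the second is November 13.
1 April 2017 is a Saturday, so the first Sunday is April 2.
April 3, 2017 does not fall between 13 November 2016 and 2 April 2017, so daylight saving is not in effect and Caside Prefecture is at UTC+02:30.
08:30 Caside Prefecture − 2h30m = 06:00 UTC.
1 March 2017 is a Wednesday, so the first Monday is March 6 and the fourth is March 27.
1 October 2017 is a Sunday, so the first Saturday is October 7 and the third is October 21.
At the standard offset (UTC+05:30), 06:00 UTC + 5h30m = 11:30 Ulora standard time.
The standard-time date in Ulora, April 3, 2017, falls between 27 March and 21 October, so daylight saving is in effect and Ulora is at UTC+06:30.
06:00 UTC + 6h30m = 12:30 Ulora.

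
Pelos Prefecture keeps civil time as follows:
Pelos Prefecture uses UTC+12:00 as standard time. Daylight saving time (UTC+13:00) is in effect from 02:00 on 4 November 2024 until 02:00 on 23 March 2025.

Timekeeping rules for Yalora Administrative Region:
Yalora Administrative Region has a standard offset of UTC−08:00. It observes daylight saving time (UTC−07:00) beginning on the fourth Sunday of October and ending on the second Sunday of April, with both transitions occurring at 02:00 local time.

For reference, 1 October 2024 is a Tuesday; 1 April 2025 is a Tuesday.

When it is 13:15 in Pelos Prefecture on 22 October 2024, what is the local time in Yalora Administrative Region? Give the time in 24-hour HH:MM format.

17:15

Daylight saving runs 4 November 2024 – 23 March 2025; 22 October 2024 is outside that window, so Pelos Prefecture is on standard time at UTC+12:00.
13:15 Pelos Prefecture − 12h = 01:15 UTC.
1 October 2024 is a Tuesday, so the first Sunday is October 6 and the fourth is October 27.
1 April 2025 is a Tuesday, so the first Sunday is April 6 and the second is April 13.
At the standard offset (UTC−08:00), 01:15 UTC − 8h = 17:15 Yalora Administrative Region standard time (rolling into the previous day, 21 October 2024).
The standard-time date in Yalora Administrative Region, 21 October 2024, does not fall between 27 October 2024 and 13 April 2025, so daylight saving is not in effect and Yalora Administrative Region is at UTC−08:00.
01:15 UTC − 8h = 17:15 Yalora Administrative Region (rolling into the previous day, 21 October 2024).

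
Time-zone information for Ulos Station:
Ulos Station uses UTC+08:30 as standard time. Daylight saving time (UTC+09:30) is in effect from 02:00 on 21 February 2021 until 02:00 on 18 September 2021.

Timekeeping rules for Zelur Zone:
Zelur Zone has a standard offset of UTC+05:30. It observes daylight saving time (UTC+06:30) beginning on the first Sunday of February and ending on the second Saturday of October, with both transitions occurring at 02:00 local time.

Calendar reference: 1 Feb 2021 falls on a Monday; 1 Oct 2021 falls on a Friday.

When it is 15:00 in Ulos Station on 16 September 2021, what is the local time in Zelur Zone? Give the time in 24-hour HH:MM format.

16 September 2021 falls between 21 February and 18 September, so daylight saving is in effect and Ulos Station is at UTC+09:30.
15:00 Ulos Station − 9h30m = 05:30 UTC.
1 February 2021 is a Monday, so the first Sunday is February 7.
1 October 2021 is a Friday, so the first Saturday is October 2 and the second is October 9.
At the standard offset (UTC+05:30), 05:30 UTC + 5h30m = 11:00 Zelur Zone standard time.
The standard-time date in Zelur Zone, 16 September 2021, falls between 7 February and 9 October, so daylight saving is in effect and Zelur Zone is at UTC+06:30.
05:30 UTC + 6h30m = 12:00 Zelur Zone.

12:00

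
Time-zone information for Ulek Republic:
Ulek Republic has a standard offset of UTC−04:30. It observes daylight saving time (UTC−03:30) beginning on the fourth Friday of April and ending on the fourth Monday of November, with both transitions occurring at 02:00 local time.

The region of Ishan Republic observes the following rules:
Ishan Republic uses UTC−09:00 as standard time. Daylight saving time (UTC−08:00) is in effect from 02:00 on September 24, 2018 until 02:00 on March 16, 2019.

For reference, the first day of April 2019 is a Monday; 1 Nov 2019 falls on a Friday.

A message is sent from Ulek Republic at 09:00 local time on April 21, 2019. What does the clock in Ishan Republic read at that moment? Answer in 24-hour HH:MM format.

04:30

1 April 2019 is a Monday, so the first Friday is April 5 and the fourth is April 26.
1 November 2019 is a Friday, so the first Monday is November 4 and the fourth is November 25.
April 21, 2019 does not fall between 26 April and 25 November, so daylight saving is not in effect and Ulek Republic is at UTC−04:30.
09:00 Ulek Republic + 4h30m = 13:30 UTC.
At the standard offset (UTC−09:00), 13:30 UTC − 9h = 04:30 Ishan Republic standard time.
Daylight saving runs 24 September 2018 – 16 March 2019; the standard-time date in Ishan Republic, April 21, 2019, is outside that window, so Ishan Republic is on standard time at UTC−09:00.
13:30 UTC − 9h = 04:30 Ishan Republic.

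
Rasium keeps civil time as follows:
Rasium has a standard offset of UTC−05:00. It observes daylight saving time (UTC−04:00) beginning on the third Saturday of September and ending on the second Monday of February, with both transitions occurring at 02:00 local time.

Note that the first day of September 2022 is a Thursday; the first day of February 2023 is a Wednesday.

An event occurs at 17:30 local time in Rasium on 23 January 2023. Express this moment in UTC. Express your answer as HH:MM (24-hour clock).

21:30

1 September 2022 is a Thursday, so the first Saturday is September 3 and the third is September 17.
1 February 2023 is a Wednesday, so the first Monday is February 6 and the second is February 13.
23 January 2023 lies within the daylight-saving period (17 September 2022 – 13 February 2023), so Rasium is on daylight time, UTC−04:00.
17:30 local + 4h = 21:30 UTC.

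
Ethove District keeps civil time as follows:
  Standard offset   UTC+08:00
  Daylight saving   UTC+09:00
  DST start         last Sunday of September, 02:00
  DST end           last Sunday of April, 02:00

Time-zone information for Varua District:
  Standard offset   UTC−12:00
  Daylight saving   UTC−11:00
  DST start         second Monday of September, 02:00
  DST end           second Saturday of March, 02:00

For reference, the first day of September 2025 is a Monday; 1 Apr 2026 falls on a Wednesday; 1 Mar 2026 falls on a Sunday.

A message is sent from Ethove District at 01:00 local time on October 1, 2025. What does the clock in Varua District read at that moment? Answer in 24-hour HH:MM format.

1 September 2025 is a Monday, so Sundays fall on 7, 14, 21, 28; the last is September 28.
1 April 2026 is a Wednesday, so Sundays fall on 5, 12, 19, 26; the last is April 26.
October 1, 2025 lies within the daylight-saving period (28 September 2025 – 26 April 2026), so Ethove District is on daylight time, UTC+09:00.
01:00 Ethove District − 9h = 16:00 UTC (rolling into the previous day, 30 September 2025).
1 September 2025 is a Monday, so the first Monday is September 1 and the second is September 8.
1 March 2026 is a Sunday, so the first Saturday is March 7 and the second is March 14.
At the standard offset (UTC−12:00), 16:00 UTC − 12h = 04:00 Varua District standard time.
Daylight saving runs 8 September 2025 – 14 March 2026; the standard-time date in Varua District, September 30, 2025, is inside that window, so Varua District is at UTC−11:00.
16:00 UTC − 11h = 05:00 Varua District.

05:00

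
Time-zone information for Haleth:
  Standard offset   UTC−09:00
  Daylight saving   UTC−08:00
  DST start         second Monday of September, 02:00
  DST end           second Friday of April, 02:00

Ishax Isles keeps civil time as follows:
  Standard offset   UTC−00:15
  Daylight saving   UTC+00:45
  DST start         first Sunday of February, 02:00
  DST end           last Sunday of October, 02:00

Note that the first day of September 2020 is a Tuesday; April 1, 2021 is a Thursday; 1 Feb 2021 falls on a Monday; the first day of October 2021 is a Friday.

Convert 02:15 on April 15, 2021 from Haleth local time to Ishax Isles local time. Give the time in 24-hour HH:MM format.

1 September 2020 is a Tuesday, so the first Monday is September 7 and the second is September 14.
1 April 2021 is a Thursday, so the first Friday is April 2 and the second is April 9.
April 15, 2021 does not fall between 14 September 2020 and 9 April 2021, so daylight saving is not in effect and Haleth is at UTC−09:00.
02:15 Haleth + 9h = 11:15 UTC.
1 February 2021 is a Monday, so the first Sunday is February 7.
1 October 2021 is a Friday, so Sundays fall on 3, 10, 17, 24, 31; the last is October 31.
At the standard offset (UTC−00:15), 11:15 UTC − 0h15m = 11:00 Ishax Isles standard time.
Daylight saving runs 7 February – 31 October; the standard-time date in Ishax Isles, April 15, 2021, is inside that window, so Ishax Isles is at UTC+00:45.
11:15 UTC + 0h45m = 12:00 Ishax Isles.

12:00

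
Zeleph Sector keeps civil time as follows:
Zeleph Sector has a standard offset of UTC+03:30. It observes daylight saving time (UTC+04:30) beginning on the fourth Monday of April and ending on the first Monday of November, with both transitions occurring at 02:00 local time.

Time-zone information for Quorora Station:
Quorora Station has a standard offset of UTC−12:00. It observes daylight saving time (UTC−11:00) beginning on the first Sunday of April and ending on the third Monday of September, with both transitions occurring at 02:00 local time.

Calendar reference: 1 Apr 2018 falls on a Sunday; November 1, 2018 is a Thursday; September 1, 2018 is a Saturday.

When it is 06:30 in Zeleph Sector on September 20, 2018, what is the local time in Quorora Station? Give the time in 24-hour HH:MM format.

14:00

1 April 2018 is a Sunday, so the first Monday is April 2 and the fourth is April 23.
1 November 2018 is a Thursday, so the first Monday is November 5.
Daylight saving runs 23 April – 5 November; September 20, 2018 is inside that window, so Zeleph Sector is at UTC+04:30.
06:30 Zeleph Sector − 4h30m = 02:00 UTC.
1 April 2018 is a Sunday, so the first Sunday is April 1.
1 September 2018 is a Saturday, so the first Monday is September 3 and the third is September 17.
At the standard offset (UTC−12:00), 02:00 UTC − 12h = 14:00 Quorora Station standard time (rolling into the previous day, 19 September 2018).
The standard-time date in Quorora Station, September 19, 2018, is outside the daylight-saving period (1 April – 17 September), so Quorora Station is on standard time, UTC−12:00.
02:00 UTC − 12h = 14:00 Quorora Station (rolling into the previous day, 19 September 2018).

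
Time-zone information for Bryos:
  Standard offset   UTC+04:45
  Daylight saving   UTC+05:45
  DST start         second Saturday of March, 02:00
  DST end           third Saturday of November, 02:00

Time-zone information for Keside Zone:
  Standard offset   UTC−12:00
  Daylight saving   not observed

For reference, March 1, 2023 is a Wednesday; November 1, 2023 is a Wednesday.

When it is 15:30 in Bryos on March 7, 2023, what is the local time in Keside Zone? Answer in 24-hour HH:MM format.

1 March 2023 is a Wednesday, so the first Saturday is March 4 and the second is March 11.
1 November 2023 is a Wednesday, so the first Saturday is November 4 and the third is November 18.
March 7, 2023 is outside the daylight-saving period (11 March – 18 November), so Bryos is on standard time, UTC+04:45.
15:30 Bryos − 4h45m = 10:45 UTC.
Keside Zone stays on UTC−12:00 all year.
10:45 UTC − 12h = 22:45 Keside Zone (rolling into the previous day, 6 March 2023).

22:45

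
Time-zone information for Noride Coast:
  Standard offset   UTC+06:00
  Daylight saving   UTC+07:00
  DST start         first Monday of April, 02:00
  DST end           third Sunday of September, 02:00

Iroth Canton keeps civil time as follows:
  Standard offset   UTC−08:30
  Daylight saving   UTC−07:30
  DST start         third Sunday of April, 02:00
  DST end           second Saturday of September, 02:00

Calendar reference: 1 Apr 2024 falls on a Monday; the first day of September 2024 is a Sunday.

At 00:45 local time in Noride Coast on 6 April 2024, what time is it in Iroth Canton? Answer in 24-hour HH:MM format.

09:15

1 April 2024 is a Monday, so the first Monday is April 1.
1 September 2024 is a Sunday, so the first Sunday is September 1 and the third is September 15.
6 April 2024 falls between 1 April and 15 September, so daylight saving is in effect and Noride Coast is at UTC+07:00.
00:45 Noride Coast − 7h = 17:45 UTC (rolling into the previous day, 5 April 2024).
1 April 2024 is a Monday, so the first Sunday is April 7 and the third is April 21.
1 September 2024 is a Sunday, so the first Saturday is September 7 and the second is September 14.
At the standard offset (UTC−08:30), 17:45 UTC − 8h30m = 09:15 Iroth Canton standard time.
The standard-time date in Iroth Canton, 5 April 2024, is outside the daylight-saving period (21 April – 14 September), so Iroth Canton is on standard time, UTC−08:30.
17:45 UTC − 8h30m = 09:15 Iroth Canton.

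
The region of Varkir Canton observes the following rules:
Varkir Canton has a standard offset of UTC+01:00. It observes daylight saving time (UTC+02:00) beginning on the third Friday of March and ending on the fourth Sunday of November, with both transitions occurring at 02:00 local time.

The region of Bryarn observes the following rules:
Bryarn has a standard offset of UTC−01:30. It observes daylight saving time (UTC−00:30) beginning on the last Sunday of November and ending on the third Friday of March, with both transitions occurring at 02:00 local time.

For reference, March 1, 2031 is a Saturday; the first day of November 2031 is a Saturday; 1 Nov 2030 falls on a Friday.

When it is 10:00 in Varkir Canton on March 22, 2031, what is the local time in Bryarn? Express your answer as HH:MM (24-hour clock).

1 March 2031 is a Saturday, so the first Friday is March 7 and the third is March 21.
1 November 2031 is a Saturday, so the first Sunday is November 2 and the fourth is November 23.
March 22, 2031 falls between 21 March and 23 November, so daylight saving is in effect and Varkir Canton is at UTC+02:00.
10:00 Varkir Canton − 2h = 08:00 UTC.
1 November 2030 is a Friday, so Sundays fall on 3, 10, 17, 24; the last is November 24.
1 March 2031 is a Saturday, so the first Friday is March 7 and the third is March 21.
At the standard offset (UTC−01:30), 08:00 UTC − 1h30m = 06:30 Bryarn standard time.
The standard-time date in Bryarn, March 22, 2031, is outside the daylight-saving period (24 November 2030 – 21 March 2031), so Bryarn is on standard time, UTC−01:30.
08:00 UTC − 1h30m = 06:30 Bryarn.

06:30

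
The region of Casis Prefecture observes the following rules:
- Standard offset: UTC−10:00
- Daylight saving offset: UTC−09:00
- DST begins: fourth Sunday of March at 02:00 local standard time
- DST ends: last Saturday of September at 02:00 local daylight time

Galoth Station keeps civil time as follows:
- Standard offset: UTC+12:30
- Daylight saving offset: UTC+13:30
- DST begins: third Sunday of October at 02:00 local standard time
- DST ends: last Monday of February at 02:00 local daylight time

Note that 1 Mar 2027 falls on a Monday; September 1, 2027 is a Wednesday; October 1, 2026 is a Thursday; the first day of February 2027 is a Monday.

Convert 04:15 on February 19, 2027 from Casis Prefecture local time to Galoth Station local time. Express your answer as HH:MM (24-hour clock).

03:45

1 March 2027 is a Monday, so the first Sunday is March 7 and the fourth is March 28.
1 September 2027 is a Wednesday, so Saturdays fall on 4, 11, 18, 25; the last is September 25.
February 19, 2027 does not fall between 28 March and 25 September, so daylight saving is not in effect and Casis Prefecture is at UTC−10:00.
04:15 Casis Prefecture + 10h = 14:15 UTC.
1 October 2026 is a Thursday, so the first Sunday is October 4 and the third is October 18.
1 February 2027 is a Monday, so Mondays fall on 1, 8, 15, 22; the last is February 22.
At the standard offset (UTC+12:30), 14:15 UTC + 12h30m = 02:45 Galoth Station standard time (rolling into the next day, 20 February 2027).
The standard-time date in Galoth Station, February 20, 2027, lies within the daylight-saving period (18 October 2026 – 22 February 2027), so Galoth Station is on daylight time, UTC+13:30.
14:15 UTC + 13h30m = 03:45 Galoth Station (rolling into the next day, 20 February 2027).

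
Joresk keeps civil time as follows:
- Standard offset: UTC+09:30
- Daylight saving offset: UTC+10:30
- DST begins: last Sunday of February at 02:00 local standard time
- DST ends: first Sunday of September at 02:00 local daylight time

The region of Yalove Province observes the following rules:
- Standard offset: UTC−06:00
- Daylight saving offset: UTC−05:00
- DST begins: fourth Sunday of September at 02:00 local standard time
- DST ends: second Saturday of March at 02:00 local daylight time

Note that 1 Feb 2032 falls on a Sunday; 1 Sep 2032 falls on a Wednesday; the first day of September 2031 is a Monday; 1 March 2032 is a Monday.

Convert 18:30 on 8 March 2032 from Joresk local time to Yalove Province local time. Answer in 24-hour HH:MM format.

03:00

1 February 2032 is a Sunday, so Sundays fall on 1, 8, 15, 22, 29; the last is February 29.
1 September 2032 is a Wednesday, so the first Sunday is September 5.
Daylight saving runs 29 February – 5 September; 8 March 2032 is inside that window, so Joresk is at UTC+10:30.
18:30 Joresk − 10h30m = 08:00 UTC.
1 September 2031 is a Monday, so the first Sunday is September 7 and the fourth is September 28.
1 March 2032 is a Monday, so the first Saturday is March 6 and the second is March 13.
At the standard offset (UTC−06:00), 08:00 UTC − 6h = 02:00 Yalove Province standard time.
The standard-time date in Yalove Province, 8 March 2032, falls between 28 September 2031 and 13 March 2032, so daylight saving is in effect and Yalove Province is at UTC−05:00.
08:00 UTC − 5h = 03:00 Yalove Province.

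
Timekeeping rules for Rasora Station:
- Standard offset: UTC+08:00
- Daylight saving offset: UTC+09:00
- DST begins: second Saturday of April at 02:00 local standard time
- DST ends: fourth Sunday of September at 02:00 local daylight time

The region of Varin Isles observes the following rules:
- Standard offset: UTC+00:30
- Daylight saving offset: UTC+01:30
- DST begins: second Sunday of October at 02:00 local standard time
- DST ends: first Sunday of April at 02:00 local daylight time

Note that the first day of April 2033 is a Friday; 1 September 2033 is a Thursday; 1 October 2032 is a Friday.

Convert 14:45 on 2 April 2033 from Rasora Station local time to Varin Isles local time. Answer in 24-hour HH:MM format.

1 April 2033 is a Friday, so the first Saturday is April 2 and the second is April 9.
1 September 2033 is a Thursday, so the first Sunday is September 4 and the fourth is September 25.
Daylight saving runs 9 April – 25 September; 2 April 2033 is outside that window, so Rasora Station is on standard time at UTC+08:00.
14:45 Rasora Station − 8h = 06:45 UTC.
1 October 2032 is a Friday, so the first Sunday is October 3 and the second is October 10.
1 April 2033 is a Friday, so the first Sunday is April 3.
At the standard offset (UTC+00:30), 06:45 UTC + 0h30m = 07:15 Varin Isles standard time.
Daylight saving runs 10 October 2032 – 3 April 2033; the standard-time date in Varin Isles, 2 April 2033, is inside that window, so Varin Isles is at UTC+01:30.
06:45 UTC + 1h30m = 08:15 Varin Isles.

08:15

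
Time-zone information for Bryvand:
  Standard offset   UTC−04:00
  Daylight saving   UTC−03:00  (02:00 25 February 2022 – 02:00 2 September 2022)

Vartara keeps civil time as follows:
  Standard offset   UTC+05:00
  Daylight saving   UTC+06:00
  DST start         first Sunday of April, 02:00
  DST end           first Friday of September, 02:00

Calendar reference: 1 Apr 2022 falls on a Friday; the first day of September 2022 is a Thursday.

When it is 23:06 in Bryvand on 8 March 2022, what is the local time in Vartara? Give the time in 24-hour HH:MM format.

07:06

Daylight saving runs 25 February – 2 September; 8 March 2022 is inside that window, so Bryvand is at UTC−03:00.
23:06 Bryvand + 3h = 02:06 UTC (rolling into the next day, 9 March 2022).
1 April 2022 is a Friday, so the first Sunday is April 3.
1 September 2022 is a Thursday, so the first Friday is September 2.
At the standard offset (UTC+05:00), 02:06 UTC + 5h = 07:06 Vartara standard time.
The standard-time date in Vartara, 9 March 2022, does not fall between 3 April and 2 September, so daylight saving is not in effect and Vartara is at UTC+05:00.
02:06 UTC + 5h = 07:06 Vartara.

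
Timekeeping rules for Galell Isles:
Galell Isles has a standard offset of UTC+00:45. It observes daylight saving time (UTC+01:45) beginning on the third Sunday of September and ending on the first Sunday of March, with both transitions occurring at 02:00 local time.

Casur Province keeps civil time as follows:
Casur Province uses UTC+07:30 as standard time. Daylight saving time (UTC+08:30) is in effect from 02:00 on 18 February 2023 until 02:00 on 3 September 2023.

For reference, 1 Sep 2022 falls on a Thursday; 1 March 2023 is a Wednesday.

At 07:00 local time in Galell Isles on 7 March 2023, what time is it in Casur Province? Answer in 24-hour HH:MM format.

14:45

1 September 2022 is a Thursday, so the first Sunday is September 4 and the third is September 18.
1 March 2023 is a Wednesday, so the first Sunday is March 5.
Daylight saving runs 18 September 2022 – 5 March 2023; 7 March 2023 is outside that window, so Galell Isles is on standard time at UTC+00:45.
07:00 Galell Isles − 0h45m = 06:15 UTC.
At the standard offset (UTC+07:30), 06:15 UTC + 7h30m = 13:45 Casur Province standard time.
The standard-time date in Casur Province, 7 March 2023, lies within the daylight-saving period (18 February – 3 September), so Casur Province is on daylight time, UTC+08:30.
06:15 UTC + 8h30m = 14:45 Casur Province.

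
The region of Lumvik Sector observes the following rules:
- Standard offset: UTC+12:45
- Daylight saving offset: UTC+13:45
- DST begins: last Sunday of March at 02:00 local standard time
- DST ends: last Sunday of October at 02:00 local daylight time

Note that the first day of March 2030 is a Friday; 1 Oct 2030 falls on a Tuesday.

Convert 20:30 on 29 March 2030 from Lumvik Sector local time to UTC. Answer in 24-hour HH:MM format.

07:45

1 March 2030 is a Friday, so Sundays fall on 3, 10, 17, 24, 31; the last is March 31.
1 October 2030 is a Tuesday, so Sundays fall on 6, 13, 20, 27; the last is October 27.
29 March 2030 is outside the daylight-saving period (31 March – 27 October), so Lumvik Sector is on standard time, UTC+12:45.
20:30 local − 12h45m = 07:45 UTC.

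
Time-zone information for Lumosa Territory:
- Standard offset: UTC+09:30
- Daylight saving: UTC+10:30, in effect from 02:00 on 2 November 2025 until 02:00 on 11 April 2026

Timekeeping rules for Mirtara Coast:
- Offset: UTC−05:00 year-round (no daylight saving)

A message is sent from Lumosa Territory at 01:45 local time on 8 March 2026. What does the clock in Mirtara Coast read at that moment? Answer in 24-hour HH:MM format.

10:15

Daylight saving runs 2 November 2025 – 11 April 2026; 8 March 2026 is inside that window, so Lumosa Territory is at UTC+10:30.
01:45 Lumosa Territory − 10h30m = 15:15 UTC (rolling into the previous day, 7 March 2026).
Mirtara Coast has no daylight saving, so its offset is UTC−05:00 year-round.
15:15 UTC − 5h = 10:15 Mirtara Coast.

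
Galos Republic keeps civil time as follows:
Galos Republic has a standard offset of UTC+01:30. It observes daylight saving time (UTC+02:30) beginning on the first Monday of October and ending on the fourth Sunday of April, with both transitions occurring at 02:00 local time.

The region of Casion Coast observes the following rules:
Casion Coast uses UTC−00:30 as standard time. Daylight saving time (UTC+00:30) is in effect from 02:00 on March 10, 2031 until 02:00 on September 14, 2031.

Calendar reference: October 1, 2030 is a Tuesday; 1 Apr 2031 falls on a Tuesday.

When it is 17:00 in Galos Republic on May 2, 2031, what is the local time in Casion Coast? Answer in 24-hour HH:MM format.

16:00

1 October 2030 is a Tuesday, so the first Monday is October 7.
1 April 2031 is a Tuesday, so the first Sunday is April 6 and the fourth is April 27.
Daylight saving runs 7 October 2030 – 27 April 2031; May 2, 2031 is outside that window, so Galos Republic is on standard time at UTC+01:30.
17:00 Galos Republic − 1h30m = 15:30 UTC.
At the standard offset (UTC−00:30), 15:30 UTC − 0h30m = 15:00 Casion Coast standard time.
The standard-time date in Casion Coast, May 2, 2031, falls between 10 March and 14 September, so daylight saving is in effect and Casion Coast is at UTC+00:30.
15:30 UTC + 0h30m = 16:00 Casion Coast.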